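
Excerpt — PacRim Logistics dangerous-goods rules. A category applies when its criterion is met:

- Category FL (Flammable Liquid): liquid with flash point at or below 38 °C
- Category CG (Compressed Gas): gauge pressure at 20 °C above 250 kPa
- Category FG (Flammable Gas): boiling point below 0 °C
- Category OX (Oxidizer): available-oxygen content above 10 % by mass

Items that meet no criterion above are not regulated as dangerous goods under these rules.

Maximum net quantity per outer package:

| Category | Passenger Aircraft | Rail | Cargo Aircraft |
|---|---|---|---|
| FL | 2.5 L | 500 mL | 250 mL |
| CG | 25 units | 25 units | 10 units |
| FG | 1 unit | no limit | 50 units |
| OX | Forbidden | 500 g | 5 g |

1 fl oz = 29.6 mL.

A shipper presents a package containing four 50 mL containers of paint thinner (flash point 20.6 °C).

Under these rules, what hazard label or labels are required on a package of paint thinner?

Category FL

The paint thinner has flash point 20.6 °C, which is ≤ 38 °C, so it is Category FL (Flammable Liquid).
Only the Category FL label is required.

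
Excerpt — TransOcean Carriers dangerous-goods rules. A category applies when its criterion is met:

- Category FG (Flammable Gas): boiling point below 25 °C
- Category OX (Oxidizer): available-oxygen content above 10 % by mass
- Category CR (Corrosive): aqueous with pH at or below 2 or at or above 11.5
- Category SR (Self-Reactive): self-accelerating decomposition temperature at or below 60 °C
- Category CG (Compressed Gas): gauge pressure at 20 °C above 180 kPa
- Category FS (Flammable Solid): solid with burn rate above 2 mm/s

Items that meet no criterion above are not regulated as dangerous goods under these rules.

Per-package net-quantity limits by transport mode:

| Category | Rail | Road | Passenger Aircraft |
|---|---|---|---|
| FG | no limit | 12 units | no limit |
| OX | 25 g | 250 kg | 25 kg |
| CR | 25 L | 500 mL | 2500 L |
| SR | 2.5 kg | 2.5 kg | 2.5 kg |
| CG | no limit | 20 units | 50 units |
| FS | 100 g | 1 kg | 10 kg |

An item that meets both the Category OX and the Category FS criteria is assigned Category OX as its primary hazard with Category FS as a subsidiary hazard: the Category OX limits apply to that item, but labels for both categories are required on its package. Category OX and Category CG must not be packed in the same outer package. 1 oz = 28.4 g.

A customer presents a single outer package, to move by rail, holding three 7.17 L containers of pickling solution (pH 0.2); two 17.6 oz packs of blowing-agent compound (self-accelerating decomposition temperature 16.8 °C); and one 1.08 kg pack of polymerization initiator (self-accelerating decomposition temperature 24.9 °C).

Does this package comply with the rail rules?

The pickling solution has pH 0.2, which is ≤ 2, so it is Category CR (Corrosive).
The blowing-agent compound has self-accelerating decomposition temperature 16.8 °C, which is ≤ 60 °C, so it is Category SR (Self-Reactive).
With self-accelerating decomposition temperature 24.9 °C (≤ 60 °C), the polymerization initiator falls in Category SR.
Total Category SR: (two 17.6 oz packs = 999.68 g) + 1.08 kg = 2079.68 g.
2079.68 g is within the rail limit of 2.5 kg for Category SR.
Category CR quantity: three 7.17 L containers = 21.51 L.
That is within the Category CR rail limit of 25 L.
The segregation rule (Category OX with Category CG) does not apply to Category SR with Category CR.
Every hazard category is within its rail limit and no segregation rule is violated.

Yes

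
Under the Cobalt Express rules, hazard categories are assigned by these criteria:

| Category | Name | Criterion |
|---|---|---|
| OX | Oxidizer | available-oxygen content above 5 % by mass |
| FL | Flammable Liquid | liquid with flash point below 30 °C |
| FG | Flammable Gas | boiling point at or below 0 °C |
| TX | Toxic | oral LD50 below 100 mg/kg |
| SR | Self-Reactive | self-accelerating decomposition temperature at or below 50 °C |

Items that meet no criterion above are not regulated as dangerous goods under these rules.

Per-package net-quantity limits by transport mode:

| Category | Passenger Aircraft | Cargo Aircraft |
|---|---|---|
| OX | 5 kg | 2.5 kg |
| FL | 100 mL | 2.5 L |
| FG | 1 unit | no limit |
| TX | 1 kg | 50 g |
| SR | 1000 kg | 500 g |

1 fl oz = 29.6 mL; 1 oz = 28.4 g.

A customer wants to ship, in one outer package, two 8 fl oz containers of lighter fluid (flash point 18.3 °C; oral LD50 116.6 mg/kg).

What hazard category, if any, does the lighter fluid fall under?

With flash point 18.3 °C (< 30 °C), the lighter fluid falls in Category FL.

Category FL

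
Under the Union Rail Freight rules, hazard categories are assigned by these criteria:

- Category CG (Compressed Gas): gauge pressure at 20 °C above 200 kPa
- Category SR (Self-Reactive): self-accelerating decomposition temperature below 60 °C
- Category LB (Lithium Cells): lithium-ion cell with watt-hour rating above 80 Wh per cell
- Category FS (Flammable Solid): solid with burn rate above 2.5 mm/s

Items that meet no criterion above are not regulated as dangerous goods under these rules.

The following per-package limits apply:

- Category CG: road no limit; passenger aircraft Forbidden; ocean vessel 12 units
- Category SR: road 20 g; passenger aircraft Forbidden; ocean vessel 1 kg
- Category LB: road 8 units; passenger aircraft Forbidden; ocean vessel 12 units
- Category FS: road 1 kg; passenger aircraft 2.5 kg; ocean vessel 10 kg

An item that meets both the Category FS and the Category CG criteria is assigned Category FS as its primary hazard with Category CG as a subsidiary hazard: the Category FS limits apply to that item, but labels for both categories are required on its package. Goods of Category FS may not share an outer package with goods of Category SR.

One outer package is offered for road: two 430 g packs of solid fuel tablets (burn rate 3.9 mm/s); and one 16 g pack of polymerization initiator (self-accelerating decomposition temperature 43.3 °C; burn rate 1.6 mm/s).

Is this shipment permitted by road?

With burn rate 3.9 mm/s (> 2.5 mm/s), the solid fuel tablets fall in Category FS.
The polymerization initiator has self-accelerating decomposition temperature 43.3 °C, which is < 60 °C, so it is Category SR (Self-Reactive).
Category FS quantity: two 430 g packs = 860 g.
860 g is within the road limit of 1 kg for Category FS.
Category SR quantity: 16 g.
16 g is within the road limit of 20 g for Category SR.
Category FS and Category SR may not share an outer package.

No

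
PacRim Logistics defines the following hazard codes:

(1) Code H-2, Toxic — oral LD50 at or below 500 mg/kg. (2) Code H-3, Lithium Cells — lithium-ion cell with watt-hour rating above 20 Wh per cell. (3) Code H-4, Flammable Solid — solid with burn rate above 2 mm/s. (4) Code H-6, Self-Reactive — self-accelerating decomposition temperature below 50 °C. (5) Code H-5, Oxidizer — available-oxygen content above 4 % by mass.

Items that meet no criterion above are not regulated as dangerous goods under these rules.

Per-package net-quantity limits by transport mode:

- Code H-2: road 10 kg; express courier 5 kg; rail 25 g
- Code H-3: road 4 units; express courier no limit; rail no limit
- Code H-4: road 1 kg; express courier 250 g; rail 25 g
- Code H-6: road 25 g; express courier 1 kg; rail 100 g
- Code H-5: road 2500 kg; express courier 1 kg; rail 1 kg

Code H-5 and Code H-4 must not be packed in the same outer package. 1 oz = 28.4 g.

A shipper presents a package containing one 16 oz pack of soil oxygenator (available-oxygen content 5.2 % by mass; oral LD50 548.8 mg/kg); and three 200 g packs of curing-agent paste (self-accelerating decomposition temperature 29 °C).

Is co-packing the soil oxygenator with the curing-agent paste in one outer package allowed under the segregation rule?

Soil oxygenator: available-oxygen content 5.2 % by mass > 4 % by mass → Code H-5 (Oxidizer).
The curing-agent paste has self-accelerating decomposition temperature 29 °C, which is < 50 °C, so it is Code H-6 (Self-Reactive).
No segregation rule bars Code H-5 with Code H-6.

Yes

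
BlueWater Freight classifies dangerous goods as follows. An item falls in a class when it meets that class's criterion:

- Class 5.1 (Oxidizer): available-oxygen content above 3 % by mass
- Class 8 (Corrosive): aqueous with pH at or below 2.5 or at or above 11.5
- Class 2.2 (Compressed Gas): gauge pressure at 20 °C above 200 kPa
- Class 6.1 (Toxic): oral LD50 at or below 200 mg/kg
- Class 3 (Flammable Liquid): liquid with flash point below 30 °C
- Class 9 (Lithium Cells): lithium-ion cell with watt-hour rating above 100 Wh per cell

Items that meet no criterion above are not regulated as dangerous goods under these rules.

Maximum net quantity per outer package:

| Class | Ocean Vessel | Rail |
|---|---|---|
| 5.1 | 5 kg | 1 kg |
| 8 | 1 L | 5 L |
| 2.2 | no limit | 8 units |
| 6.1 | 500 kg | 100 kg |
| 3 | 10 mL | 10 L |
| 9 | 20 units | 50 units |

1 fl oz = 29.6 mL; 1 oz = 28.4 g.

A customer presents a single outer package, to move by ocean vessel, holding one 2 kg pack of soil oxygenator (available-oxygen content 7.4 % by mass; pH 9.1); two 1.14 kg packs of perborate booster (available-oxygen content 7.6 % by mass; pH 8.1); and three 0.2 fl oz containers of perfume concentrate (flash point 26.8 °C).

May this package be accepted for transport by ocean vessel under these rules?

The soil oxygenator has available-oxygen content 7.4 % by mass, which is > 3 % by mass, so it is Class 5.1 (Oxidizer).
Available-oxygen content 7.6 % by mass meets the Class 5.1 criterion (Oxidizer), so the perborate booster is Class 5.1.
The perfume concentrate has flash point 26.8 °C, which is < 30 °C, so it is Class 3 (Flammable Liquid).
Total Class 5.1: 2 kg + (two 1.14 kg packs = 2.28 kg) = 4.28 kg.
4.28 kg is within the ocean vessel limit of 5 kg for Class 5.1.
Class 3 quantity: three 0.2 fl oz containers = 17.76 mL.
17.76 mL exceeds the ocean vessel limit of 10 mL for Class 3.

No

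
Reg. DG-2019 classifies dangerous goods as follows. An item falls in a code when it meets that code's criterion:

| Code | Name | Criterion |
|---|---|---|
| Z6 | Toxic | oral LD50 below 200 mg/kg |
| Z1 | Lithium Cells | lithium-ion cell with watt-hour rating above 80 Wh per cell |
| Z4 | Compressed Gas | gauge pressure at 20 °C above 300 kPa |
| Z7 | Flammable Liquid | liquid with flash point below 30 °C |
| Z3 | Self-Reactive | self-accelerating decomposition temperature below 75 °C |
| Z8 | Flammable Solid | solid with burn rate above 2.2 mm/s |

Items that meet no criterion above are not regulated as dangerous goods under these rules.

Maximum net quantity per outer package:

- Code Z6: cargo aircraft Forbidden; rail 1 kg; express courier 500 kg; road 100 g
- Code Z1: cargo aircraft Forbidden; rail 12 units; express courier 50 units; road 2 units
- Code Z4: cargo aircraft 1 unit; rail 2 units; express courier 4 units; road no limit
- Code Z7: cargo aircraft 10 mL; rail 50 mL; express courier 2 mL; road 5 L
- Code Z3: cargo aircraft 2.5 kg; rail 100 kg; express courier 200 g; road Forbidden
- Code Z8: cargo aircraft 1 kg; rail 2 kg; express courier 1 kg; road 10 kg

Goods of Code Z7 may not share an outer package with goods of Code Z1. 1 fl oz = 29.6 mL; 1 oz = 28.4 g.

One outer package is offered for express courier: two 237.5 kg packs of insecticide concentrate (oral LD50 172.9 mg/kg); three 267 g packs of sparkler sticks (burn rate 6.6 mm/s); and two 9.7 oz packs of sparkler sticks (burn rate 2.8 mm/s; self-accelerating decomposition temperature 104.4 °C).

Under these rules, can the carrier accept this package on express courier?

No

Oral LD50 172.9 mg/kg meets the Code Z6 criterion (Toxic), so the insecticide concentrate is Code Z6.
Burn rate 6.6 mm/s meets the Code Z8 criterion (Flammable Solid), so the sparkler sticks are Code Z8.
Burn rate 2.8 mm/s meets the Code Z8 criterion (Flammable Solid), so the sparkler sticks are Code Z8.
Code Z8 net quantity: (three 267 g packs = 801 g) + (two 9.7 oz packs = 550.96 g) = 1351.96 g.
That exceeds the Code Z8 express courier limit of 1 kg.
Code Z6 quantity: two 237.5 kg packs = 475 kg.
That is within the Code Z6 express courier limit of 500 kg.
The segregation rule (Code Z7 with Code Z1) does not apply to Code Z8 with Code Z6.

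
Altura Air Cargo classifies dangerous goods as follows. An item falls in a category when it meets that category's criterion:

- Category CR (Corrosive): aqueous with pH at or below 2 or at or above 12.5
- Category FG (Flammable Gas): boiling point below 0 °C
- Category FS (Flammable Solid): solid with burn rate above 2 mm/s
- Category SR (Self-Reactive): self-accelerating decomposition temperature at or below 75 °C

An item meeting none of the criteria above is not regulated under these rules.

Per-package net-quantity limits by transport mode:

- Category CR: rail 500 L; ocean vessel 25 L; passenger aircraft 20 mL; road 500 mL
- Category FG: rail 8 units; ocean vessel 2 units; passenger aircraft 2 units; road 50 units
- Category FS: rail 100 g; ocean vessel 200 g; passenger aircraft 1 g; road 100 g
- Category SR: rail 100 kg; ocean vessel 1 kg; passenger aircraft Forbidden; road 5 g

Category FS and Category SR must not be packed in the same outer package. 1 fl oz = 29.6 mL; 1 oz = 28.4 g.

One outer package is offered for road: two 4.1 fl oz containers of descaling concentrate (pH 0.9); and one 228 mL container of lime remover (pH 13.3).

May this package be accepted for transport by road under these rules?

pH 0.9 meets the Category CR criterion (Corrosive), so the descaling concentrate is Category CR.
pH 13.3 meets the Category CR criterion (Corrosive), so the lime remover is Category CR.
Total Category CR: (two 4.1 fl oz containers = 242.72 mL) + 228 mL = 470.72 mL.
470.72 mL ≤ 500 mL (road limit, Category CR) — within limit.

Yes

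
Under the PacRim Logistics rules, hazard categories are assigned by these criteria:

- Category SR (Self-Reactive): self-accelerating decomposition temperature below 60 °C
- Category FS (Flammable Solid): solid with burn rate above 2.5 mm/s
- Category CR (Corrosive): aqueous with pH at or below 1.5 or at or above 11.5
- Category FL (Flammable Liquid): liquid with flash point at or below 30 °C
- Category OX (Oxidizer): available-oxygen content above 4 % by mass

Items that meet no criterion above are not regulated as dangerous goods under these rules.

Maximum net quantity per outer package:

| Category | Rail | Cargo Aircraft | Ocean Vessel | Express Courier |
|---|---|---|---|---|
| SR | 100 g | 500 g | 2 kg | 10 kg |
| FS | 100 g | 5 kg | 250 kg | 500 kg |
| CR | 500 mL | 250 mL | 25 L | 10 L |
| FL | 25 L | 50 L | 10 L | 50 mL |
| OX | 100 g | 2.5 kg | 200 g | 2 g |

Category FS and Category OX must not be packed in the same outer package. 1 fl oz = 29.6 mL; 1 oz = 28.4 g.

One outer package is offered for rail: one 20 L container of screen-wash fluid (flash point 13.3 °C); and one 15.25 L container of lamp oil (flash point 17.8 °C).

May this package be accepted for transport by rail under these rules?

With flash point 13.3 °C (≤ 30 °C), the screen-wash fluid falls in Category FL.
With flash point 17.8 °C (≤ 30 °C), the lamp oil falls in Category FL.
Total Category FL: 20 L + 15.25 L = 35.25 L.
35.25 L exceeds the rail limit of 25 L for Category FL.

No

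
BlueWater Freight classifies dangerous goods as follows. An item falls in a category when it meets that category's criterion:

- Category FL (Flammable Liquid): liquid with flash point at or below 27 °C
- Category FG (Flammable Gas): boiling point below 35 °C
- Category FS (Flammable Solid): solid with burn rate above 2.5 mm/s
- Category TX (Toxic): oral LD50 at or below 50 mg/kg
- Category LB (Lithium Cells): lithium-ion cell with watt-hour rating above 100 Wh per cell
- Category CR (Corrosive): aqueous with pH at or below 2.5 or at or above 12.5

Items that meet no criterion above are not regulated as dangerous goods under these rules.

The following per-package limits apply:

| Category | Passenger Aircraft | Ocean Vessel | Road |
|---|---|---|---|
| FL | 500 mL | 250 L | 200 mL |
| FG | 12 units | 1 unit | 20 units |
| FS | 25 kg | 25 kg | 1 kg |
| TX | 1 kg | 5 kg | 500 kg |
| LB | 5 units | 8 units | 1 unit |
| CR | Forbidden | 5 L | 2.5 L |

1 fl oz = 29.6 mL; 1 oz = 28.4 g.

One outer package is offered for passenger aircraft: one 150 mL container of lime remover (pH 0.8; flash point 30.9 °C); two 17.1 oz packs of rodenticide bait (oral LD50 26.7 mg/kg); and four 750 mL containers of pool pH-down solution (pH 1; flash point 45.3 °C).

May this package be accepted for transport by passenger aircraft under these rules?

Lime remover: pH 0.8 ≤ 2.5 → Category CR (Corrosive).
The rodenticide bait has oral LD50 26.7 mg/kg, which is ≤ 50 mg/kg, so it is Category TX (Toxic).
pH 1 meets the Category CR criterion (Corrosive), so the pool pH-down solution is Category CR.
Total Category CR: 150 mL + (four 750 mL containers = 3 L) = 3.15 L.
By passenger aircraft, Category CR is Forbidden regardless of quantity.
Category TX quantity: two 17.1 oz packs = 971.28 g.
971.28 g ≤ 1 kg (passenger aircraft limit, Category TX) — within limit.

No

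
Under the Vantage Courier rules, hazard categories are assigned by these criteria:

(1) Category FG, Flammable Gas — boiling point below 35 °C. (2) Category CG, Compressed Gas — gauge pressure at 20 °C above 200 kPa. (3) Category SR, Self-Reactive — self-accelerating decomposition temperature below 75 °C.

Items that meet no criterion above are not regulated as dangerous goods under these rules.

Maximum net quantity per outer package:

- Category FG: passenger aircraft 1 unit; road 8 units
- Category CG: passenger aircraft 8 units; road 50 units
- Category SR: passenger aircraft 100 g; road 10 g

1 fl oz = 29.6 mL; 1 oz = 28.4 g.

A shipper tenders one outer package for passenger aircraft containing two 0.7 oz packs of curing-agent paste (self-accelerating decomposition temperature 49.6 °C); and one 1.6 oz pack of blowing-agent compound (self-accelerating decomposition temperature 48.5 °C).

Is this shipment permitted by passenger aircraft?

Yes

With self-accelerating decomposition temperature 49.6 °C (< 75 °C), the curing-agent paste falls in Category SR.
With self-accelerating decomposition temperature 48.5 °C (< 75 °C), the blowing-agent compound falls in Category SR.
Total Category SR: (two 0.7 oz packs = 39.76 g) + (one 1.6 oz pack = 45.44 g) = 85.2 g.
85.2 g ≤ 100 g (passenger aircraft limit, Category SR) — within limit.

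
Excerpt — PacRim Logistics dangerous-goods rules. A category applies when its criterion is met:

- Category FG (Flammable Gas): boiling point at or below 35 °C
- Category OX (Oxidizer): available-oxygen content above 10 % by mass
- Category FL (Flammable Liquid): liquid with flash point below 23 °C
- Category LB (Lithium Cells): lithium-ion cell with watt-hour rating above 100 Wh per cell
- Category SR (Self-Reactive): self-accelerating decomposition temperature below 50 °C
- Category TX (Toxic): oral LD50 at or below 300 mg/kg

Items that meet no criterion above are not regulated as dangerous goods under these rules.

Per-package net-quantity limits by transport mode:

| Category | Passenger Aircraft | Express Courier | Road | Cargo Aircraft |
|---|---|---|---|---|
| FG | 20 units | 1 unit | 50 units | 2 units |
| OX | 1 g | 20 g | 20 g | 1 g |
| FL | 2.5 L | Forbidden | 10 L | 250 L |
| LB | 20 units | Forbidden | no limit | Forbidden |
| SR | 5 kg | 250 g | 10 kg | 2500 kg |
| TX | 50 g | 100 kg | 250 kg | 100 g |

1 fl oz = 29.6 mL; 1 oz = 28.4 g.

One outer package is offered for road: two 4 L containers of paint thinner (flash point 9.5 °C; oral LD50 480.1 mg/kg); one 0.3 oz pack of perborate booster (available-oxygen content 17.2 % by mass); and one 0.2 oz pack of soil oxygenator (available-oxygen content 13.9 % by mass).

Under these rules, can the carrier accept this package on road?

With flash point 9.5 °C (< 23 °C), the paint thinner falls in Category FL.
The perborate booster has available-oxygen content 17.2 % by mass, which is > 10 % by mass, so it is Category OX (Oxidizer).
Soil oxygenator: available-oxygen content 13.9 % by mass > 10 % by mass → Category OX (Oxidizer).
Total Category OX: (one 0.3 oz pack = 8.52 g) + (one 0.2 oz pack = 5.68 g) = 14.2 g.
That is within the Category OX road limit of 20 g.
Category FL quantity: two 4 L containers = 8 L.
8 L ≤ 10 L (road limit, Category FL) — within limit.
Every hazard category is within its road limit and no segregation rule is violated.

Yes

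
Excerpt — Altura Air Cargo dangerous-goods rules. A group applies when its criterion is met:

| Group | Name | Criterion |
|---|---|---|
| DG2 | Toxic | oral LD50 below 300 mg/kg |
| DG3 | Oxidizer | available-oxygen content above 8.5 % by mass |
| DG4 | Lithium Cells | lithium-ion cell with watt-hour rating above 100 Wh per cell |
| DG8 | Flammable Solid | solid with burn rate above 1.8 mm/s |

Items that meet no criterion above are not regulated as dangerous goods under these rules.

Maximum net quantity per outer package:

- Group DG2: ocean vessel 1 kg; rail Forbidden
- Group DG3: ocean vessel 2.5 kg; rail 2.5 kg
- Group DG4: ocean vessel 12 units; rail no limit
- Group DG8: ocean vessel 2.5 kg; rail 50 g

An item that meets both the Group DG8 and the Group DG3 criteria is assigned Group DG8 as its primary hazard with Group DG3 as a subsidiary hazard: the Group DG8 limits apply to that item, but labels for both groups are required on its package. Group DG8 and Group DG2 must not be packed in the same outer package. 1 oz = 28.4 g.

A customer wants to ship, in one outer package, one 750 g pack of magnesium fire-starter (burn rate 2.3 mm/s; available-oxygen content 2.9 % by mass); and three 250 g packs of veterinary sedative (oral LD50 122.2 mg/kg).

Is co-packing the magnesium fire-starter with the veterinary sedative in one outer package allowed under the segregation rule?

With burn rate 2.3 mm/s (> 1.8 mm/s), the magnesium fire-starter falls in Group DG8.
The veterinary sedative has oral LD50 122.2 mg/kg, which is < 300 mg/kg, so it is Group DG2 (Toxic).
Group DG8 and Group DG2 may not share an outer package.

No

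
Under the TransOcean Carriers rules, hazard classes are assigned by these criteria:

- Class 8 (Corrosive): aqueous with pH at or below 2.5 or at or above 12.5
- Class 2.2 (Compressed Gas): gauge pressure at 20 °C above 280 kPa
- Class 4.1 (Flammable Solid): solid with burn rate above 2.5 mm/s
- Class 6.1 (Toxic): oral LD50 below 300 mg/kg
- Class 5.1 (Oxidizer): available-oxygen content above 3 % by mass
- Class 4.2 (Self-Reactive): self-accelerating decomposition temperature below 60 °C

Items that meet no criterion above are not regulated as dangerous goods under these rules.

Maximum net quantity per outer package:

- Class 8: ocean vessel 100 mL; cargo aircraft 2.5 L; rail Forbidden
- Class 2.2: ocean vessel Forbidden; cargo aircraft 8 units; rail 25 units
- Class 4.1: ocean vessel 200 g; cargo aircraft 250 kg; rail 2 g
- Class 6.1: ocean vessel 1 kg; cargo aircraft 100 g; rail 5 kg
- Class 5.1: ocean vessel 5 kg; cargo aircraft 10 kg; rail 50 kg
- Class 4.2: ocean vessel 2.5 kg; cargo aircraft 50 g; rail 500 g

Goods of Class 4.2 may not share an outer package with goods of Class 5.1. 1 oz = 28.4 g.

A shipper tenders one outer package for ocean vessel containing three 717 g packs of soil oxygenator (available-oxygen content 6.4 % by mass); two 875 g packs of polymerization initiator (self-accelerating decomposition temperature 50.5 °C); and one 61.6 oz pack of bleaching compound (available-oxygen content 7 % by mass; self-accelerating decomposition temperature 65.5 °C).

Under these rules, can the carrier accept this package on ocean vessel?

With available-oxygen content 6.4 % by mass (> 3 % by mass), the soil oxygenator falls in Class 5.1.
Polymerization initiator: self-accelerating decomposition temperature 50.5 °C < 60 °C → Class 4.2 (Self-Reactive).
Available-oxygen content 7 % by mass meets the Class 5.1 criterion (Oxidizer), so the bleaching compound is Class 5.1.
Class 4.2 quantity: two 875 g packs = 1.75 kg.
1.75 kg is within the ocean vessel limit of 2.5 kg for Class 4.2.
Total Class 5.1: (three 717 g packs = 2.151 kg) + (one 61.6 oz pack = 1749.44 g) = 3900.44 g.
That is within the Class 5.1 ocean vessel limit of 5 kg.
Class 4.2 and Class 5.1 may not share an outer package.

No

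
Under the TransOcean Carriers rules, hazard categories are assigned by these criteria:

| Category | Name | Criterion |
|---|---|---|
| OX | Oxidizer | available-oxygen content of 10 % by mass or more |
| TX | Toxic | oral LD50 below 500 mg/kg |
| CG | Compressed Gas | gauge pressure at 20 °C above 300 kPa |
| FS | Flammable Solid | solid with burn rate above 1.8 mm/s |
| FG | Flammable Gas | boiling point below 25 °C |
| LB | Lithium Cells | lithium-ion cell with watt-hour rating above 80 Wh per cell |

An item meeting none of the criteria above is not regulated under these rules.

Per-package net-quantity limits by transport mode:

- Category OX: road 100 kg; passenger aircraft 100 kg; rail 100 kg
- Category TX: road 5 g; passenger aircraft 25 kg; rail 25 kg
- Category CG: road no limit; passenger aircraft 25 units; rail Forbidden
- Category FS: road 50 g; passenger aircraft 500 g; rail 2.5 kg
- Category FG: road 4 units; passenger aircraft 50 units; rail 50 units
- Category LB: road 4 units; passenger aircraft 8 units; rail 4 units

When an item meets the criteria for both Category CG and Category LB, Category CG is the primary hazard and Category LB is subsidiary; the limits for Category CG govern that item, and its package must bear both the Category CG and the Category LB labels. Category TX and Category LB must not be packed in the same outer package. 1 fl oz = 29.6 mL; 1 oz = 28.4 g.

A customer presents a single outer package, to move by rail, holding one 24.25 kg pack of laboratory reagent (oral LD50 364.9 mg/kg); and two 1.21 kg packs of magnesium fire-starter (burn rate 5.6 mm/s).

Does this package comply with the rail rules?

Laboratory reagent: oral LD50 364.9 mg/kg < 500 mg/kg → Category TX (Toxic).
Burn rate 5.6 mm/s meets the Category FS criterion (Flammable Solid), so the magnesium fire-starter is Category FS.
Category FS quantity: two 1.21 kg packs = 2.42 kg.
2.42 kg ≤ 2.5 kg (rail limit, Category FS) — within limit.
Category TX quantity: 24.25 kg.
24.25 kg ≤ 25 kg (rail limit, Category TX) — within limit.
The segregation rule (Category TX with Category LB) does not apply to Category FS with Category TX.
Every hazard category is within its rail limit and no segregation rule is violated.

Yes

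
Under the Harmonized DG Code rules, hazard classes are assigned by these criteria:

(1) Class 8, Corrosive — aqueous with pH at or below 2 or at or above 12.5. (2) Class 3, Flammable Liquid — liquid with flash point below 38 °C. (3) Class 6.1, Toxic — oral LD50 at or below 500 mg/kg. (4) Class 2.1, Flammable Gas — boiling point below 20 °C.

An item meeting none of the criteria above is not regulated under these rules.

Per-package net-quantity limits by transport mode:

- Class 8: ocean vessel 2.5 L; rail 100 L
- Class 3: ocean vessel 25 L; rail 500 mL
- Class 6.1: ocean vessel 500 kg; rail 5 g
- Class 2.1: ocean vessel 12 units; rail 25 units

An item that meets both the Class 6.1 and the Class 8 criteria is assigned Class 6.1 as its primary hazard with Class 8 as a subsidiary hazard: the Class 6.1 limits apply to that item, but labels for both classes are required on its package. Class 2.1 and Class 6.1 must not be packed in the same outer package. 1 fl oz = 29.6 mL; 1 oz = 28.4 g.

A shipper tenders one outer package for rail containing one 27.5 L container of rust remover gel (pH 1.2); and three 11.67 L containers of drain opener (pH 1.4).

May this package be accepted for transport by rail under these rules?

Rust remover gel: pH 1.2 ≤ 2 → Class 8 (Corrosive).
pH 1.4 meets the Class 8 criterion (Corrosive), so the drain opener is Class 8.
Class 8 net quantity: 27.5 L + (three 11.67 L containers = 35.01 L) = 62.51 L.
That is within the Class 8 rail limit of 100 L.

Yes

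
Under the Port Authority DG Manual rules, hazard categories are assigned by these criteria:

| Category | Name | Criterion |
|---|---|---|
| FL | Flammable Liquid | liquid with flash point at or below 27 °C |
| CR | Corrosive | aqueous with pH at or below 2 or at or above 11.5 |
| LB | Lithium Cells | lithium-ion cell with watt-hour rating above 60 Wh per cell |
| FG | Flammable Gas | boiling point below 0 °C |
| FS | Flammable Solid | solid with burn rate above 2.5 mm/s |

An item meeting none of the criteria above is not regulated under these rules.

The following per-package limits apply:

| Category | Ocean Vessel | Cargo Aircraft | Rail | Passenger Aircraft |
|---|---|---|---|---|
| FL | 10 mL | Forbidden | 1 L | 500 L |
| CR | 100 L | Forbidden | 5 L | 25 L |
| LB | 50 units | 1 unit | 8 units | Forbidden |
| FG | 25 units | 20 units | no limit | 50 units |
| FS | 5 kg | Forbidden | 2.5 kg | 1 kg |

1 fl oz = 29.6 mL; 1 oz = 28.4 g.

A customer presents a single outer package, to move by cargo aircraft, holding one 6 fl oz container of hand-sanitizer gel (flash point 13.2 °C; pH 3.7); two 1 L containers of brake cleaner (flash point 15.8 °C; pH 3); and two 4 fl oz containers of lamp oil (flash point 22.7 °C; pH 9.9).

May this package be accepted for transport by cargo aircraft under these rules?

Flash point 13.2 °C meets the Category FL criterion (Flammable Liquid), so the hand-sanitizer gel is Category FL.
With flash point 15.8 °C (≤ 27 °C), the brake cleaner falls in Category FL.
Flash point 22.7 °C meets the Category FL criterion (Flammable Liquid), so the lamp oil is Category FL.
Category FL net quantity: (one 6 fl oz container = 177.6 mL) + (two 1 L containers = 2 L) + (two 4 fl oz containers = 236.8 mL) = 2414.4 mL.
By cargo aircraft, Category FL is Forbidden regardless of quantity.

No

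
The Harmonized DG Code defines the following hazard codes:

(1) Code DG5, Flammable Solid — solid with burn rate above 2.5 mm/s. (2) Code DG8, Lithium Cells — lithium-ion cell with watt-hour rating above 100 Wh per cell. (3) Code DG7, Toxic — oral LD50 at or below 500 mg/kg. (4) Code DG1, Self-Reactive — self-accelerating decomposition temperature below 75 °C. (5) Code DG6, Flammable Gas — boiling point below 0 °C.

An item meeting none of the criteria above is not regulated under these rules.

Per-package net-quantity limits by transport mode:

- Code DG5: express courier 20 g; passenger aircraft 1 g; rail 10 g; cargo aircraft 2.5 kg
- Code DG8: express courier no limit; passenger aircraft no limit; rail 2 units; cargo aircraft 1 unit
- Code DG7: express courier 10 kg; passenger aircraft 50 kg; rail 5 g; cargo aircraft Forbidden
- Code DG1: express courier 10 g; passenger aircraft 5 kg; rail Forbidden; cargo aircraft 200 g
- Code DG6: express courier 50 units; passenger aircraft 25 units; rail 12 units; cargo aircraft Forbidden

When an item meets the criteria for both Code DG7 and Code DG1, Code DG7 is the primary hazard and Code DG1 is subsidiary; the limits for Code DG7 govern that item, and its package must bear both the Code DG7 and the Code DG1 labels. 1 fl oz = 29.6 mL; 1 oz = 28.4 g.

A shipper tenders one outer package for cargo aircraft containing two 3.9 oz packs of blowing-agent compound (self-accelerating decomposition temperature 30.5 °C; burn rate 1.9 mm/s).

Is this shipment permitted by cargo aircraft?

No

With self-accelerating decomposition temperature 30.5 °C (< 75 °C), the blowing-agent compound falls in Code DG1.
Code DG1 quantity: two 3.9 oz packs = 221.52 g.
That exceeds the Code DG1 cargo aircraft limit of 200 g.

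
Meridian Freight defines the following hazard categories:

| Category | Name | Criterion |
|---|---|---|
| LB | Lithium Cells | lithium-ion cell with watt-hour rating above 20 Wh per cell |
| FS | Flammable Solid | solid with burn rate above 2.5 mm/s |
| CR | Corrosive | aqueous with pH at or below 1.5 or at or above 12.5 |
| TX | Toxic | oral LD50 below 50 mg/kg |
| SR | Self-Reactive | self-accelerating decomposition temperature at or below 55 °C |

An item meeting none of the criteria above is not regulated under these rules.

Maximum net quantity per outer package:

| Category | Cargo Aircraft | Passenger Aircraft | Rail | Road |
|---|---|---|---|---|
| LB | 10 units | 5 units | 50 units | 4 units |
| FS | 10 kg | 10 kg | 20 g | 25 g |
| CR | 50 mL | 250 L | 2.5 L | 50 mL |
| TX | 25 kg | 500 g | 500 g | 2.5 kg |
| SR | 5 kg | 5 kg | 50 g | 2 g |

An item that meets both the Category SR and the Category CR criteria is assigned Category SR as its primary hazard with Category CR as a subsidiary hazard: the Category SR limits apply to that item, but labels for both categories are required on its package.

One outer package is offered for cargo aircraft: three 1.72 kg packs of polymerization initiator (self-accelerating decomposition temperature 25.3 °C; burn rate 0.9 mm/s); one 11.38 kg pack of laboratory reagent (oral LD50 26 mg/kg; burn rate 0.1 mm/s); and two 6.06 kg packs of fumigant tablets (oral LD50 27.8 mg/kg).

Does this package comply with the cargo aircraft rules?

Self-accelerating decomposition temperature 25.3 °C meets the Category SR criterion (Self-Reactive), so the polymerization initiator is Category SR.
Laboratory reagent: oral LD50 26 mg/kg < 50 mg/kg → Category TX (Toxic).
The fumigant tablets have oral LD50 27.8 mg/kg, which is < 50 mg/kg, so they are Category TX (Toxic).
Category SR quantity: three 1.72 kg packs = 5.16 kg.
5.16 kg exceeds the cargo aircraft limit of 5 kg for Category SR.
Total Category TX: 11.38 kg + (two 6.06 kg packs = 12.12 kg) = 23.5 kg.
That is within the Category TX cargo aircraft limit of 25 kg.

No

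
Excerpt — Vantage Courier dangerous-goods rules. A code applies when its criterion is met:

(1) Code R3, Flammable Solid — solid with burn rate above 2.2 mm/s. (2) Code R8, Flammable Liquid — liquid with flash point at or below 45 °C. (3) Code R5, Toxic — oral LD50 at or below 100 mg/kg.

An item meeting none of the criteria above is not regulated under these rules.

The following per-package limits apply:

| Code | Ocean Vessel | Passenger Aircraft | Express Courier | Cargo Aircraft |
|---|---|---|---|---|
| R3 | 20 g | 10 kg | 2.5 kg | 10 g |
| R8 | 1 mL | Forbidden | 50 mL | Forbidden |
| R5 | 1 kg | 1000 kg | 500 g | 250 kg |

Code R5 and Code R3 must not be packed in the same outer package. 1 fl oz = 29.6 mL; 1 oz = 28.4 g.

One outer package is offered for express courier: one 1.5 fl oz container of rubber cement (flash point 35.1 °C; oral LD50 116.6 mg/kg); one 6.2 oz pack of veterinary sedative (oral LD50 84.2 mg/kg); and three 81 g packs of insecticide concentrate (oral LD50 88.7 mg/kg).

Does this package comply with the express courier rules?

The rubber cement has flash point 35.1 °C, which is ≤ 45 °C, so it is Code R8 (Flammable Liquid).
Oral LD50 84.2 mg/kg meets the Code R5 criterion (Toxic), so the veterinary sedative is Code R5.
Oral LD50 88.7 mg/kg meets the Code R5 criterion (Toxic), so the insecticide concentrate is Code R5.
Code R5 net quantity: (one 6.2 oz pack = 176.08 g) + (three 81 g packs = 243 g) = 419.08 g.
That is within the Code R5 express courier limit of 500 g.
Code R8 quantity: one 1.5 fl oz container = 44.4 mL.
44.4 mL is within the express courier limit of 50 mL for Code R8.
The segregation rule (Code R5 with Code R3) does not apply to Code R5 with Code R8.
Every hazard code is within its express courier limit and no segregation rule is violated.

Yes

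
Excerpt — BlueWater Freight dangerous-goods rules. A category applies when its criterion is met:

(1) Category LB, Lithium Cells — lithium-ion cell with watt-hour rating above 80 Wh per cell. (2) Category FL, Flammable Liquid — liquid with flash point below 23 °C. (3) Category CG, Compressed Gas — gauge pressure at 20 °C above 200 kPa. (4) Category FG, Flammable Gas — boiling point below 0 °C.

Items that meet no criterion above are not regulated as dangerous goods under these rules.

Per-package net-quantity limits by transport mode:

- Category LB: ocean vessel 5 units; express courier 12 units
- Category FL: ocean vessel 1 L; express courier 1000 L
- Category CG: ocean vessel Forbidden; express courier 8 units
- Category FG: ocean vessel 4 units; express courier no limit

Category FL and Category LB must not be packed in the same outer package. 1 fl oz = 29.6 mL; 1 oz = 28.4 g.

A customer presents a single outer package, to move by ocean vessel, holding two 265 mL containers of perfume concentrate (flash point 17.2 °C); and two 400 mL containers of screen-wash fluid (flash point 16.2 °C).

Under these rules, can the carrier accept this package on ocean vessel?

No

The perfume concentrate has flash point 17.2 °C, which is < 23 °C, so it is Category FL (Flammable Liquid).
Flash point 16.2 °C meets the Category FL criterion (Flammable Liquid), so the screen-wash fluid is Category FL.
Total Category FL: (two 265 mL containers = 530 mL) + (two 400 mL containers = 800 mL) = 1.33 L.
That exceeds the Category FL ocean vessel limit of 1 L.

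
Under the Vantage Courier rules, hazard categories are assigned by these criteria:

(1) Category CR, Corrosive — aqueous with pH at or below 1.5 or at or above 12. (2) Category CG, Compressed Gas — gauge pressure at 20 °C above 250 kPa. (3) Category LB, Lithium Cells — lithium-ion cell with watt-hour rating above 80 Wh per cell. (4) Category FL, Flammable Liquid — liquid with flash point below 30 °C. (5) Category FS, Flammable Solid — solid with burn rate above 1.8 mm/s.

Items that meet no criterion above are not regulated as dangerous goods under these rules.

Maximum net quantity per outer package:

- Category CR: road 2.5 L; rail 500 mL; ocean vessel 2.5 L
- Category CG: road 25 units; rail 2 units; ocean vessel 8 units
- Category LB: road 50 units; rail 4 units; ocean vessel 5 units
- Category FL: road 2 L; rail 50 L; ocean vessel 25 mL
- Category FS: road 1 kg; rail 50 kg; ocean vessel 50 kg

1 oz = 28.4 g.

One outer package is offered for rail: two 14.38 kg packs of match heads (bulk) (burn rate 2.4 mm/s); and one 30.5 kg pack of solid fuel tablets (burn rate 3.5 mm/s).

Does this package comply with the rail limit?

No

With burn rate 2.4 mm/s (> 1.8 mm/s), the match heads (bulk) fall in Category FS.
The solid fuel tablets have burn rate 3.5 mm/s, which is > 1.8 mm/s, so they are Category FS (Flammable Solid).
Total Category FS: (two 14.38 kg packs = 28.76 kg) + 30.5 kg = 59.26 kg.
That exceeds the Category FS rail limit of 50 kg.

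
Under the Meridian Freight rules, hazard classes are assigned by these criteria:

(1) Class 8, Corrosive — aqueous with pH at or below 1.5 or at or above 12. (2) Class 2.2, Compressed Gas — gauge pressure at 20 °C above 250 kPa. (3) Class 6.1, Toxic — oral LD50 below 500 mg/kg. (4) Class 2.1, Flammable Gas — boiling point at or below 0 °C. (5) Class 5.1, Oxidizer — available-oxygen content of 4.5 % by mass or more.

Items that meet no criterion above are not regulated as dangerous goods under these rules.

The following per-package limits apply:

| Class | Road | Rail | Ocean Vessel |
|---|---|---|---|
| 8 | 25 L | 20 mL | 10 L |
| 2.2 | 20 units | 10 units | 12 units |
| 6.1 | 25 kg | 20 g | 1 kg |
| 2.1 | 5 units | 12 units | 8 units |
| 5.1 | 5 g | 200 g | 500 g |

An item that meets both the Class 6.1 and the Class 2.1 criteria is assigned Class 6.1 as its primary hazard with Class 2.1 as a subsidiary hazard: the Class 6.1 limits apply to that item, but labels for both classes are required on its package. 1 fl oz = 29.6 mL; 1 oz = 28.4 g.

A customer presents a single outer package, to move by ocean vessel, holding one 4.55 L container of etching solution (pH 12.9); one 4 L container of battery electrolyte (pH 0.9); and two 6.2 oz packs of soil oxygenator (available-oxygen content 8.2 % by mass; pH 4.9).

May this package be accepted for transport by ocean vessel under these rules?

pH 12.9 meets the Class 8 criterion (Corrosive), so the etching solution is Class 8.
pH 0.9 meets the Class 8 criterion (Corrosive), so the battery electrolyte is Class 8.
Available-oxygen content 8.2 % by mass meets the Class 5.1 criterion (Oxidizer), so the soil oxygenator is Class 5.1.
Class 5.1 quantity: two 6.2 oz packs = 352.16 g.
That is within the Class 5.1 ocean vessel limit of 500 g.
Class 8 net quantity: 4.55 L + 4 L = 8.55 L.
That is within the Class 8 ocean vessel limit of 10 L.
Every hazard class is within its ocean vessel limit and no segregation rule is violated.

Yes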